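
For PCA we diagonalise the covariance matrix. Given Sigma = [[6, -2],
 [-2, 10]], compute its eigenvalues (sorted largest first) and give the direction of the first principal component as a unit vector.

Step 1 — characteristic polynomial of 2×2 Sigma:
  det(Sigma - λI) = λ² - trace · λ + det = 0.
  trace = 6 + 10 = 16, det = 6·10 - (-2)² = 56.
Step 2 — discriminant:
  Δ = trace² - 4·det = 256 - 224 = 32.
Step 3 — eigenvalues:
  λ = (trace ± √Δ)/2 = (16 ± 5.6569)/2,
  λ_1 = 10.8284,  λ_2 = 5.1716.

Step 4 — unit eigenvector for λ_1: solve (Sigma - λ_1 I)v = 0. First row:
  (6 - 10.8284)·v_x + (-2)·v_y = 0, i.e. (-4.8284)·v_x + (-2)·v_y = 0,
  so v ∝ (b, λ_1 - a) = (-2, 4.8284); multiply by -1 so the first entry is positive: u = (2, -4.8284).
  ||u|| = √((2)² + (-4.8284)²) = √(27.3137) ≈ 5.2263,
  v_1 = u/||u|| ≈ (0.3827, -0.9239) (||v_1|| = 1).

λ_1 = 10.8284,  λ_2 = 5.1716;  v_1 ≈ (0.3827, -0.9239)


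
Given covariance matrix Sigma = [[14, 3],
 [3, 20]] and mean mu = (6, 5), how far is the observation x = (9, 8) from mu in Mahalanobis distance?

Step 1 — centre the observation: (x - mu) = (3, 3).

Step 2 — invert Sigma. det(Sigma) = 14·20 - (3)² = 271.
  Sigma^{-1} = (1/det) · [[d, -b], [-b, a]] = [[0.0738, -0.0111],
 [-0.0111, 0.0517]].

Step 3 — form the quadratic (x - mu)^T · Sigma^{-1} · (x - mu):
  Sigma^{-1} · (x - mu) = (0.1882, 0.1218).
  (x - mu)^T · [Sigma^{-1} · (x - mu)] = (3)·(0.1882) + (3)·(0.1218) = 0.9299.

Step 4 — take square root: d = √(0.9299) ≈ 0.9643.

d(x, mu) = √(0.9299) ≈ 0.9643


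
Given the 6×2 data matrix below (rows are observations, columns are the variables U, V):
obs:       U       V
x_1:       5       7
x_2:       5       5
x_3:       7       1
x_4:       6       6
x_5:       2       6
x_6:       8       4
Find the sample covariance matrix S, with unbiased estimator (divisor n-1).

Step 1 — column means:
  mean(U) = (5 + 5 + 7 + 6 + 2 + 8) / 6 = 33/6 = 5.5
  mean(V) = (7 + 5 + 1 + 6 + 6 + 4) / 6 = 29/6 = 4.8333

Step 2 — sample covariance S[i,j] = (1/(n-1)) · Σ_k (x_{k,i} - mean_i) · (x_{k,j} - mean_j), with n-1 = 5.
  S[U,U] = ((-0.5)·(-0.5) + (-0.5)·(-0.5) + (1.5)·(1.5) + (0.5)·(0.5) + (-3.5)·(-3.5) + (2.5)·(2.5)) / 5 = 21.5/5 = 4.3
  S[U,V] = ((-0.5)·(2.1667) + (-0.5)·(0.1667) + (1.5)·(-3.8333) + (0.5)·(1.1667) + (-3.5)·(1.1667) + (2.5)·(-0.8333)) / 5 = -12.5/5 = -2.5
  S[V,V] = ((2.1667)·(2.1667) + (0.1667)·(0.1667) + (-3.8333)·(-3.8333) + (1.1667)·(1.1667) + (1.1667)·(1.1667) + (-0.8333)·(-0.8333)) / 5 = 22.8333/5 = 4.5667

S is symmetric (S[j,i] = S[i,j]). Assembling:

S = [[4.3, -2.5],
 [-2.5, 4.5667]]


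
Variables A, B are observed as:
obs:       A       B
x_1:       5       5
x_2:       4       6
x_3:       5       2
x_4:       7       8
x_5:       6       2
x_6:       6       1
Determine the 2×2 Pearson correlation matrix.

Step 1 — column means:
  mean(A) = (5 + 4 + 5 + 7 + 6 + 6) / 6 = 33/6 = 5.5
  mean(B) = (5 + 6 + 2 + 8 + 2 + 1) / 6 = 24/6 = 4

Step 2 — sample variances and covariances s[i,j] = (1/(n-1)) · Σ_k (x_{k,i} - mean_i) · (x_{k,j} - mean_j), with n-1 = 5:
  s[A,A] = ((-0.5)·(-0.5) + (-1.5)·(-1.5) + (-0.5)·(-0.5) + (1.5)·(1.5) + (0.5)·(0.5) + (0.5)·(0.5)) / 5 = 5.5/5 = 1.1
  s[A,B] = ((-0.5)·(1) + (-1.5)·(2) + (-0.5)·(-2) + (1.5)·(4) + (0.5)·(-2) + (0.5)·(-3)) / 5 = 1/5 = 0.2
  s[B,B] = ((1)·(1) + (2)·(2) + (-2)·(-2) + (4)·(4) + (-2)·(-2) + (-3)·(-3)) / 5 = 38/5 = 7.6
  Sample standard deviations s_i = √(s[i,i]):
  s(A) = √(1.1) = 1.0488
  s(B) = √(7.6) = 2.7568

Step 3 — r_{ij} = s_{ij} / (s_i · s_j):
  r[A,A] = 1 (diagonal).
  r[A,B] = 0.2 / (1.0488 · 2.7568) = 0.2 / 2.8914 = 0.0692
  r[B,B] = 1 (diagonal).

R is symmetric with unit diagonal. Assembling:

R = [[1, 0.0692],
 [0.0692, 1]]


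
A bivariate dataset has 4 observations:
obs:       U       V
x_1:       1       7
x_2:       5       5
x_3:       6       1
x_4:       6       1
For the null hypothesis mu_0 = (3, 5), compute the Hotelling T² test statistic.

Step 1 — sample mean vector:
  mean(U) = (1 + 5 + 6 + 6) / 4 = 18/4 = 4.5
  mean(V) = (7 + 5 + 1 + 1) / 4 = 14/4 = 3.5
  x̄ = (4.5, 3.5),  deviation x̄ - mu_0 = (4.5, 3.5) - (3, 5) = (1.5, -1.5).

Step 2 — sample covariance matrix, S[i,j] = (1/(n-1)) · Σ_k (x_{k,i} - mean_i) · (x_{k,j} - mean_j), divisor n-1 = 3:
  S[U,U] = ((-3.5)·(-3.5) + (0.5)·(0.5) + (1.5)·(1.5) + (1.5)·(1.5)) / 3 = 17/3 = 5.6667
  S[U,V] = ((-3.5)·(3.5) + (0.5)·(1.5) + (1.5)·(-2.5) + (1.5)·(-2.5)) / 3 = -19/3 = -6.3333
  S[V,V] = ((3.5)·(3.5) + (1.5)·(1.5) + (-2.5)·(-2.5) + (-2.5)·(-2.5)) / 3 = 27/3 = 9
  S = [[5.6667, -6.3333],
 [-6.3333, 9]].

Step 3 — invert S. det(S) = 5.6667·9 - (-6.3333)² = 10.8889.
  S^{-1} = (1/det) · [[d, -b], [-b, a]] = [[0.8265, 0.5816],
 [0.5816, 0.5204]].

Step 4 — quadratic form (x̄ - mu_0)^T · S^{-1} · (x̄ - mu_0):
  S^{-1} · (x̄ - mu_0) = (0.3673, 0.0918),
  (x̄ - mu_0)^T · [...] = (1.5)·(0.3673) + (-1.5)·(0.0918) = 0.4133.

Step 5 — scale by n: T² = 4 · 0.4133 = 1.6531.

T² ≈ 1.6531


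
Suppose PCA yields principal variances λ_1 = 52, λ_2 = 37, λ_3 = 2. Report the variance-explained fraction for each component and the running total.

Step 1 — total variance = trace(Sigma) = Σ λ_i = 52 + 37 + 2 = 91.

Step 2 — fraction explained by component i = λ_i / Σ λ:
  PC1: 52/91 = 0.5714
  PC2: 37/91 = 0.4066
  PC3: 2/91 = 0.022

Step 3 — cumulative fraction after k components = (λ_1 + ... + λ_k) / Σ λ:
  k = 1: 52/91 = 0.5714
  k = 2: (52 + 37)/91 = 89/91 = 0.978
  k = 3: (52 + 37 + 2)/91 = 91/91 = 1

Summary (fraction, with percent):

explained: PC1 0.5714 (57.14%), PC2 0.4066 (40.66%), PC3 0.022 (2.2%);  cumulative: 0.5714, 0.978, 1


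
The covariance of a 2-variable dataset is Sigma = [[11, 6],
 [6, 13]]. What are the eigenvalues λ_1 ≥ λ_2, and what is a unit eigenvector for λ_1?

Step 1 — characteristic polynomial of 2×2 Sigma:
  det(Sigma - λI) = λ² - trace · λ + det = 0.
  trace = 11 + 13 = 24, det = 11·13 - (6)² = 107.
Step 2 — discriminant:
  Δ = trace² - 4·det = 576 - 428 = 148.
Step 3 — eigenvalues:
  λ = (trace ± √Δ)/2 = (24 ± 12.1655)/2,
  λ_1 = 18.0828,  λ_2 = 5.9172.

Step 4 — unit eigenvector for λ_1: solve (Sigma - λ_1 I)v = 0. First row:
  (11 - 18.0828)·v_x + (6)·v_y = 0, i.e. (-7.0828)·v_x + (6)·v_y = 0,
  so v ∝ (b, λ_1 - a) = (6, 7.0828) = u.
  ||u|| = √((6)² + (7.0828)²) = √(86.1655) ≈ 9.2825,
  v_1 = u/||u|| ≈ (0.6464, 0.763) (||v_1|| = 1).

λ_1 = 18.0828,  λ_2 = 5.9172;  v_1 ≈ (0.6464, 0.763)


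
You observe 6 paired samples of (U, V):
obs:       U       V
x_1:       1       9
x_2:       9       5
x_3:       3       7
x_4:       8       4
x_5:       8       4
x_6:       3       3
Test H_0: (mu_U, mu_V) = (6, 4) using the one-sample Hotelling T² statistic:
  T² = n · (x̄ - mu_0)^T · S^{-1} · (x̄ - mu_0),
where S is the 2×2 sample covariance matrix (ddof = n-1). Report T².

Step 1 — sample mean vector:
  mean(U) = (1 + 9 + 3 + 8 + 8 + 3) / 6 = 32/6 = 5.3333
  mean(V) = (9 + 5 + 7 + 4 + 4 + 3) / 6 = 32/6 = 5.3333
  x̄ = (5.3333, 5.3333),  deviation x̄ - mu_0 = (5.3333, 5.3333) - (6, 4) = (-0.6667, 1.3333).

Step 2 — sample covariance matrix, S[i,j] = (1/(n-1)) · Σ_k (x_{k,i} - mean_i) · (x_{k,j} - mean_j), divisor n-1 = 5:
  S[U,U] = ((-4.3333)·(-4.3333) + (3.6667)·(3.6667) + (-2.3333)·(-2.3333) + (2.6667)·(2.6667) + (2.6667)·(2.6667) + (-2.3333)·(-2.3333)) / 5 = 57.3333/5 = 11.4667
  S[U,V] = ((-4.3333)·(3.6667) + (3.6667)·(-0.3333) + (-2.3333)·(1.6667) + (2.6667)·(-1.3333) + (2.6667)·(-1.3333) + (-2.3333)·(-2.3333)) / 5 = -22.6667/5 = -4.5333
  S[V,V] = ((3.6667)·(3.6667) + (-0.3333)·(-0.3333) + (1.6667)·(1.6667) + (-1.3333)·(-1.3333) + (-1.3333)·(-1.3333) + (-2.3333)·(-2.3333)) / 5 = 25.3333/5 = 5.0667
  S = [[11.4667, -4.5333],
 [-4.5333, 5.0667]].

Step 3 — invert S. det(S) = 11.4667·5.0667 - (-4.5333)² = 37.5467.
  S^{-1} = (1/det) · [[d, -b], [-b, a]] = [[0.1349, 0.1207],
 [0.1207, 0.3054]].

Step 4 — quadratic form (x̄ - mu_0)^T · S^{-1} · (x̄ - mu_0):
  S^{-1} · (x̄ - mu_0) = (0.071, 0.3267),
  (x̄ - mu_0)^T · [...] = (-0.6667)·(0.071) + (1.3333)·(0.3267) = 0.3883.

Step 5 — scale by n: T² = 6 · 0.3883 = 2.3295.

T² ≈ 2.3295


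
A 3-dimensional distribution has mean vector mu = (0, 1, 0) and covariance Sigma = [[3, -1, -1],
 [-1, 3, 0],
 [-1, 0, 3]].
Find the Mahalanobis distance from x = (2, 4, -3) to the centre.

Step 1 — centre the observation: (x - mu) = (2, 3, -3).

Step 2 — invert Sigma (cofactor / det for 3×3, or solve directly):
  Sigma^{-1} = [[0.4286, 0.1429, 0.1429],
 [0.1429, 0.381, 0.0476],
 [0.1429, 0.0476, 0.381]].

Step 3 — form the quadratic (x - mu)^T · Sigma^{-1} · (x - mu):
  Sigma^{-1} · (x - mu) = (0.8571, 1.2857, -0.7143).
  (x - mu)^T · [Sigma^{-1} · (x - mu)] = (2)·(0.8571) + (3)·(1.2857) + (-3)·(-0.7143) = 7.7143.

Step 4 — take square root: d = √(7.7143) ≈ 2.7775.

d(x, mu) = √(7.7143) ≈ 2.7775


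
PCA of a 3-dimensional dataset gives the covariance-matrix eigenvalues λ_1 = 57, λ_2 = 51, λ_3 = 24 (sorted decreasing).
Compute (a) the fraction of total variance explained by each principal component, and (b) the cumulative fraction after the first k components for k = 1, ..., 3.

Step 1 — total variance = trace(Sigma) = Σ λ_i = 57 + 51 + 24 = 132.

Step 2 — fraction explained by component i = λ_i / Σ λ:
  PC1: 57/132 = 0.4318
  PC2: 51/132 = 0.3864
  PC3: 24/132 = 0.1818

Step 3 — cumulative fraction after k components = (λ_1 + ... + λ_k) / Σ λ:
  k = 1: 57/132 = 0.4318
  k = 2: (57 + 51)/132 = 108/132 = 0.8182
  k = 3: (57 + 51 + 24)/132 = 132/132 = 1

Summary (fraction, with percent):

explained: PC1 0.4318 (43.18%), PC2 0.3864 (38.64%), PC3 0.1818 (18.18%);  cumulative: 0.4318, 0.8182, 1


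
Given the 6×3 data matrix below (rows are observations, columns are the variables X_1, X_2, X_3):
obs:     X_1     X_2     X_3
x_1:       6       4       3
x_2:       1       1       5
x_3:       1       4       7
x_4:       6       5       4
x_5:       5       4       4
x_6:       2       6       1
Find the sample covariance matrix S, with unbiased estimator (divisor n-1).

Step 1 — column means:
  mean(X_1) = (6 + 1 + 1 + 6 + 5 + 2) / 6 = 21/6 = 3.5
  mean(X_2) = (4 + 1 + 4 + 5 + 4 + 6) / 6 = 24/6 = 4
  mean(X_3) = (3 + 5 + 7 + 4 + 4 + 1) / 6 = 24/6 = 4

Step 2 — sample covariance S[i,j] = (1/(n-1)) · Σ_k (x_{k,i} - mean_i) · (x_{k,j} - mean_j), with n-1 = 5.
  S[X_1,X_1] = ((2.5)·(2.5) + (-2.5)·(-2.5) + (-2.5)·(-2.5) + (2.5)·(2.5) + (1.5)·(1.5) + (-1.5)·(-1.5)) / 5 = 29.5/5 = 5.9
  S[X_1,X_2] = ((2.5)·(0) + (-2.5)·(-3) + (-2.5)·(0) + (2.5)·(1) + (1.5)·(0) + (-1.5)·(2)) / 5 = 7/5 = 1.4
  S[X_1,X_3] = ((2.5)·(-1) + (-2.5)·(1) + (-2.5)·(3) + (2.5)·(0) + (1.5)·(0) + (-1.5)·(-3)) / 5 = -8/5 = -1.6
  S[X_2,X_2] = ((0)·(0) + (-3)·(-3) + (0)·(0) + (1)·(1) + (0)·(0) + (2)·(2)) / 5 = 14/5 = 2.8
  S[X_2,X_3] = ((0)·(-1) + (-3)·(1) + (0)·(3) + (1)·(0) + (0)·(0) + (2)·(-3)) / 5 = -9/5 = -1.8
  S[X_3,X_3] = ((-1)·(-1) + (1)·(1) + (3)·(3) + (0)·(0) + (0)·(0) + (-3)·(-3)) / 5 = 20/5 = 4

S is symmetric (S[j,i] = S[i,j]). Assembling:

S = [[5.9, 1.4, -1.6],
 [1.4, 2.8, -1.8],
 [-1.6, -1.8, 4]]


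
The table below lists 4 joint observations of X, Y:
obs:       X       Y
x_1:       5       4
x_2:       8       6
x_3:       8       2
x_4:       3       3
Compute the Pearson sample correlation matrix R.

Step 1 — column means:
  mean(X) = (5 + 8 + 8 + 3) / 4 = 24/4 = 6
  mean(Y) = (4 + 6 + 2 + 3) / 4 = 15/4 = 3.75

Step 2 — sample variances and covariances s[i,j] = (1/(n-1)) · Σ_k (x_{k,i} - mean_i) · (x_{k,j} - mean_j), with n-1 = 3:
  s[X,X] = ((-1)·(-1) + (2)·(2) + (2)·(2) + (-3)·(-3)) / 3 = 18/3 = 6
  s[X,Y] = ((-1)·(0.25) + (2)·(2.25) + (2)·(-1.75) + (-3)·(-0.75)) / 3 = 3/3 = 1
  s[Y,Y] = ((0.25)·(0.25) + (2.25)·(2.25) + (-1.75)·(-1.75) + (-0.75)·(-0.75)) / 3 = 8.75/3 = 2.9167
  Sample standard deviations s_i = √(s[i,i]):
  s(X) = √(6) = 2.4495
  s(Y) = √(2.9167) = 1.7078

Step 3 — r_{ij} = s_{ij} / (s_i · s_j):
  r[X,X] = 1 (diagonal).
  r[X,Y] = 1 / (2.4495 · 1.7078) = 1 / 4.1833 = 0.239
  r[Y,Y] = 1 (diagonal).

R is symmetric with unit diagonal. Assembling:

R = [[1, 0.239],
 [0.239, 1]]


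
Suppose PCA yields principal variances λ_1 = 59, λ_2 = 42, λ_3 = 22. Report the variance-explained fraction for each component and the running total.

Step 1 — total variance = trace(Sigma) = Σ λ_i = 59 + 42 + 22 = 123.

Step 2 — fraction explained by component i = λ_i / Σ λ:
  PC1: 59/123 = 0.4797
  PC2: 42/123 = 0.3415
  PC3: 22/123 = 0.1789

Step 3 — cumulative fraction after k components = (λ_1 + ... + λ_k) / Σ λ:
  k = 1: 59/123 = 0.4797
  k = 2: (59 + 42)/123 = 101/123 = 0.8211
  k = 3: (59 + 42 + 22)/123 = 123/123 = 1

Summary (fraction, with percent):

explained: PC1 0.4797 (47.97%), PC2 0.3415 (34.15%), PC3 0.1789 (17.89%);  cumulative: 0.4797, 0.8211, 1


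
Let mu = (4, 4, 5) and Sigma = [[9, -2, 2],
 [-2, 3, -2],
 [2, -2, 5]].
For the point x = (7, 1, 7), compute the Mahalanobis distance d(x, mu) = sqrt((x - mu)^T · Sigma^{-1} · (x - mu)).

Step 1 — centre the observation: (x - mu) = (3, -3, 2).

Step 2 — invert Sigma (cofactor / det for 3×3, or solve directly):
  Sigma^{-1} = [[0.1325, 0.0723, -0.0241],
 [0.0723, 0.494, 0.1687],
 [-0.0241, 0.1687, 0.2771]].

Step 3 — form the quadratic (x - mu)^T · Sigma^{-1} · (x - mu):
  Sigma^{-1} · (x - mu) = (0.1325, -0.9277, -0.0241).
  (x - mu)^T · [Sigma^{-1} · (x - mu)] = (3)·(0.1325) + (-3)·(-0.9277) + (2)·(-0.0241) = 3.1325.

Step 4 — take square root: d = √(3.1325) ≈ 1.7699.

d(x, mu) = √(3.1325) ≈ 1.7699


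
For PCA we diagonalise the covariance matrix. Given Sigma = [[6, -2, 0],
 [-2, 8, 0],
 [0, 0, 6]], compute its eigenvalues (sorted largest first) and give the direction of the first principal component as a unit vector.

Step 1 — characteristic polynomial p(λ) = det(λI - Sigma) = λ³ - tr·λ² + c_1·λ - det, where tr = trace, c_1 = sum of the principal 2×2 minors, det = det(Sigma):
  tr = 6 + 8 + 6 = 20,
  c_1 = (6·8 - (-2)²) + (6·6 - (0)²) + (8·6 - (0)²) = 44 + 36 + 48 = 128,
  det = 6·(8·6 - (0)²) - (-2)·((-2)·6 - (0)·(0)) + (0)·((-2)·(0) - 8·(0)) = 6·(48) - (-2)·(-12) + (0)·(0) = 264.
  So p(λ) = λ³ - 20λ² + 128λ - 264.
Step 2 — look for an integer root (rational root theorem: any rational root is an integer divisor of 264). Testing λ = 6:
  p(6) = 216 - 720 + 768 - 264 = 0  ✓
  Dividing out (λ - 6): p(λ) = (λ - 6)(λ² - 14λ + 44).
Step 3 — remaining eigenvalues from the quadratic λ² - 14λ + 44 = 0:
  Δ = 14² - 4·44 = 196 - 176 = 20,  λ = (14 ± √20)/2 = (14 ± 4.4721)/2 ≈ 9.2361 or 4.7639.
  Sorted: λ_1 = 9.2361,  λ_2 = 6,  λ_3 = 4.7639  (check: sum = 20 = tr ✓).

Step 4 — unit eigenvector for λ_1 ≈ 9.2361: v spans the null space of (Sigma - λ_1 I), whose rows are
  r_1 = (-3.2361, -2, 0),  r_2 = (-2, -1.2361, 0),  r_3 = (0, 0, -3.2361).
  v is orthogonal to every row, so take v ∝ r_1 × r_3 = ((-2)·(-3.2361) - (0)·(0), (0)·(0) - (-3.2361)·(-3.2361), (-3.2361)·(0) - (-2)·(0)) ≈ (6.4721, -10.4721, 0).
  Let u = (6.4721, -10.4721, 0).
  ||u|| = √((6.4721)² + (-10.4721)² + (0)²) = √(151.5542) ≈ 12.3107,  v_1 = u/||u|| ≈ (0.5257, -0.8507, 0) (||v_1|| = 1).

λ_1 = 9.2361,  λ_2 = 6,  λ_3 = 4.7639;  v_1 ≈ (0.5257, -0.8507, 0)


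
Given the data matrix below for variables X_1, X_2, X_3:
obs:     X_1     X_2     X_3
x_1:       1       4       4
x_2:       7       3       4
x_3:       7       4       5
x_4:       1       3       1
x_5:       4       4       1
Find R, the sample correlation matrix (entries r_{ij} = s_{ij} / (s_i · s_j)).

Step 1 — column means:
  mean(X_1) = (1 + 7 + 7 + 1 + 4) / 5 = 20/5 = 4
  mean(X_2) = (4 + 3 + 4 + 3 + 4) / 5 = 18/5 = 3.6
  mean(X_3) = (4 + 4 + 5 + 1 + 1) / 5 = 15/5 = 3

Step 2 — sample variances and covariances s[i,j] = (1/(n-1)) · Σ_k (x_{k,i} - mean_i) · (x_{k,j} - mean_j), with n-1 = 4:
  s[X_1,X_1] = ((-3)·(-3) + (3)·(3) + (3)·(3) + (-3)·(-3) + (0)·(0)) / 4 = 36/4 = 9
  s[X_1,X_2] = ((-3)·(0.4) + (3)·(-0.6) + (3)·(0.4) + (-3)·(-0.6) + (0)·(0.4)) / 4 = 0/4 = 0
  s[X_1,X_3] = ((-3)·(1) + (3)·(1) + (3)·(2) + (-3)·(-2) + (0)·(-2)) / 4 = 12/4 = 3
  s[X_2,X_2] = ((0.4)·(0.4) + (-0.6)·(-0.6) + (0.4)·(0.4) + (-0.6)·(-0.6) + (0.4)·(0.4)) / 4 = 1.2/4 = 0.3
  s[X_2,X_3] = ((0.4)·(1) + (-0.6)·(1) + (0.4)·(2) + (-0.6)·(-2) + (0.4)·(-2)) / 4 = 1/4 = 0.25
  s[X_3,X_3] = ((1)·(1) + (1)·(1) + (2)·(2) + (-2)·(-2) + (-2)·(-2)) / 4 = 14/4 = 3.5
  Sample standard deviations s_i = √(s[i,i]):
  s(X_1) = √(9) = 3
  s(X_2) = √(0.3) = 0.5477
  s(X_3) = √(3.5) = 1.8708

Step 3 — r_{ij} = s_{ij} / (s_i · s_j):
  r[X_1,X_1] = 1 (diagonal).
  r[X_1,X_2] = 0 / (3 · 0.5477) = 0 / 1.6432 = 0
  r[X_1,X_3] = 3 / (3 · 1.8708) = 3 / 5.6125 = 0.5345
  r[X_2,X_2] = 1 (diagonal).
  r[X_2,X_3] = 0.25 / (0.5477 · 1.8708) = 0.25 / 1.0247 = 0.244
  r[X_3,X_3] = 1 (diagonal).

R is symmetric with unit diagonal. Assembling:

R = [[1, 0, 0.5345],
 [0, 1, 0.244],
 [0.5345, 0.244, 1]]


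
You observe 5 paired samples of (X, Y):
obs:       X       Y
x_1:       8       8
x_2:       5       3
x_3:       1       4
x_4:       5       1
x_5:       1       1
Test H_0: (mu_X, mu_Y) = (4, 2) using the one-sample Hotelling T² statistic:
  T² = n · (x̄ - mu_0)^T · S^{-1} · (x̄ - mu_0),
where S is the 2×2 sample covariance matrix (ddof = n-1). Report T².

Step 1 — sample mean vector:
  mean(X) = (8 + 5 + 1 + 5 + 1) / 5 = 20/5 = 4
  mean(Y) = (8 + 3 + 4 + 1 + 1) / 5 = 17/5 = 3.4
  x̄ = (4, 3.4),  deviation x̄ - mu_0 = (4, 3.4) - (4, 2) = (0, 1.4).

Step 2 — sample covariance matrix, S[i,j] = (1/(n-1)) · Σ_k (x_{k,i} - mean_i) · (x_{k,j} - mean_j), divisor n-1 = 4:
  S[X,X] = ((4)·(4) + (1)·(1) + (-3)·(-3) + (1)·(1) + (-3)·(-3)) / 4 = 36/4 = 9
  S[X,Y] = ((4)·(4.6) + (1)·(-0.4) + (-3)·(0.6) + (1)·(-2.4) + (-3)·(-2.4)) / 4 = 21/4 = 5.25
  S[Y,Y] = ((4.6)·(4.6) + (-0.4)·(-0.4) + (0.6)·(0.6) + (-2.4)·(-2.4) + (-2.4)·(-2.4)) / 4 = 33.2/4 = 8.3
  S = [[9, 5.25],
 [5.25, 8.3]].

Step 3 — invert S. det(S) = 9·8.3 - (5.25)² = 47.1375.
  S^{-1} = (1/det) · [[d, -b], [-b, a]] = [[0.1761, -0.1114],
 [-0.1114, 0.1909]].

Step 4 — quadratic form (x̄ - mu_0)^T · S^{-1} · (x̄ - mu_0):
  S^{-1} · (x̄ - mu_0) = (-0.1559, 0.2673),
  (x̄ - mu_0)^T · [...] = (0)·(-0.1559) + (1.4)·(0.2673) = 0.3742.

Step 5 — scale by n: T² = 5 · 0.3742 = 1.8711.

T² ≈ 1.8711


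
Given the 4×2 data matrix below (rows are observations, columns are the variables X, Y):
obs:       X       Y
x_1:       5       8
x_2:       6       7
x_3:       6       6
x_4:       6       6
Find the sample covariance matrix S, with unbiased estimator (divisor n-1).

Step 1 — column means:
  mean(X) = (5 + 6 + 6 + 6) / 4 = 23/4 = 5.75
  mean(Y) = (8 + 7 + 6 + 6) / 4 = 27/4 = 6.75

Step 2 — sample covariance S[i,j] = (1/(n-1)) · Σ_k (x_{k,i} - mean_i) · (x_{k,j} - mean_j), with n-1 = 3.
  S[X,X] = ((-0.75)·(-0.75) + (0.25)·(0.25) + (0.25)·(0.25) + (0.25)·(0.25)) / 3 = 0.75/3 = 0.25
  S[X,Y] = ((-0.75)·(1.25) + (0.25)·(0.25) + (0.25)·(-0.75) + (0.25)·(-0.75)) / 3 = -1.25/3 = -0.4167
  S[Y,Y] = ((1.25)·(1.25) + (0.25)·(0.25) + (-0.75)·(-0.75) + (-0.75)·(-0.75)) / 3 = 2.75/3 = 0.9167

S is symmetric (S[j,i] = S[i,j]). Assembling:

S = [[0.25, -0.4167],
 [-0.4167, 0.9167]]


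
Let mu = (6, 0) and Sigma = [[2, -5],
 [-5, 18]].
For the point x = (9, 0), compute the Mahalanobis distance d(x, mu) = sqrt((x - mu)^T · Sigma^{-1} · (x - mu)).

Step 1 — centre the observation: (x - mu) = (3, 0).

Step 2 — invert Sigma. det(Sigma) = 2·18 - (-5)² = 11.
  Sigma^{-1} = (1/det) · [[d, -b], [-b, a]] = [[1.6364, 0.4545],
 [0.4545, 0.1818]].

Step 3 — form the quadratic (x - mu)^T · Sigma^{-1} · (x - mu):
  Sigma^{-1} · (x - mu) = (4.9091, 1.3636).
  (x - mu)^T · [Sigma^{-1} · (x - mu)] = (3)·(4.9091) + (0)·(1.3636) = 14.7273.

Step 4 — take square root: d = √(14.7273) ≈ 3.8376.

d(x, mu) = √(14.7273) ≈ 3.8376


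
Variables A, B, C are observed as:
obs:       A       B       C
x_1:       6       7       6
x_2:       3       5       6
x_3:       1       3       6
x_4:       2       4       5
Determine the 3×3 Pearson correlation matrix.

Step 1 — column means:
  mean(A) = (6 + 3 + 1 + 2) / 4 = 12/4 = 3
  mean(B) = (7 + 5 + 3 + 4) / 4 = 19/4 = 4.75
  mean(C) = (6 + 6 + 6 + 5) / 4 = 23/4 = 5.75

Step 2 — sample variances and covariances s[i,j] = (1/(n-1)) · Σ_k (x_{k,i} - mean_i) · (x_{k,j} - mean_j), with n-1 = 3:
  s[A,A] = ((3)·(3) + (0)·(0) + (-2)·(-2) + (-1)·(-1)) / 3 = 14/3 = 4.6667
  s[A,B] = ((3)·(2.25) + (0)·(0.25) + (-2)·(-1.75) + (-1)·(-0.75)) / 3 = 11/3 = 3.6667
  s[A,C] = ((3)·(0.25) + (0)·(0.25) + (-2)·(0.25) + (-1)·(-0.75)) / 3 = 1/3 = 0.3333
  s[B,B] = ((2.25)·(2.25) + (0.25)·(0.25) + (-1.75)·(-1.75) + (-0.75)·(-0.75)) / 3 = 8.75/3 = 2.9167
  s[B,C] = ((2.25)·(0.25) + (0.25)·(0.25) + (-1.75)·(0.25) + (-0.75)·(-0.75)) / 3 = 0.75/3 = 0.25
  s[C,C] = ((0.25)·(0.25) + (0.25)·(0.25) + (0.25)·(0.25) + (-0.75)·(-0.75)) / 3 = 0.75/3 = 0.25
  Sample standard deviations s_i = √(s[i,i]):
  s(A) = √(4.6667) = 2.1602
  s(B) = √(2.9167) = 1.7078
  s(C) = √(0.25) = 0.5

Step 3 — r_{ij} = s_{ij} / (s_i · s_j):
  r[A,A] = 1 (diagonal).
  r[A,B] = 3.6667 / (2.1602 · 1.7078) = 3.6667 / 3.6893 = 0.9939
  r[A,C] = 0.3333 / (2.1602 · 0.5) = 0.3333 / 1.0801 = 0.3086
  r[B,B] = 1 (diagonal).
  r[B,C] = 0.25 / (1.7078 · 0.5) = 0.25 / 0.8539 = 0.2928
  r[C,C] = 1 (diagonal).

R is symmetric with unit diagonal. Assembling:

R = [[1, 0.9939, 0.3086],
 [0.9939, 1, 0.2928],
 [0.3086, 0.2928, 1]]


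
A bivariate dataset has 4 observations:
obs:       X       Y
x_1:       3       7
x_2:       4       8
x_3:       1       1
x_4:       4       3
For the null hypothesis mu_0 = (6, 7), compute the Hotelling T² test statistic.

Step 1 — sample mean vector:
  mean(X) = (3 + 4 + 1 + 4) / 4 = 12/4 = 3
  mean(Y) = (7 + 8 + 1 + 3) / 4 = 19/4 = 4.75
  x̄ = (3, 4.75),  deviation x̄ - mu_0 = (3, 4.75) - (6, 7) = (-3, -2.25).

Step 2 — sample covariance matrix, S[i,j] = (1/(n-1)) · Σ_k (x_{k,i} - mean_i) · (x_{k,j} - mean_j), divisor n-1 = 3:
  S[X,X] = ((0)·(0) + (1)·(1) + (-2)·(-2) + (1)·(1)) / 3 = 6/3 = 2
  S[X,Y] = ((0)·(2.25) + (1)·(3.25) + (-2)·(-3.75) + (1)·(-1.75)) / 3 = 9/3 = 3
  S[Y,Y] = ((2.25)·(2.25) + (3.25)·(3.25) + (-3.75)·(-3.75) + (-1.75)·(-1.75)) / 3 = 32.75/3 = 10.9167
  S = [[2, 3],
 [3, 10.9167]].

Step 3 — invert S. det(S) = 2·10.9167 - (3)² = 12.8333.
  S^{-1} = (1/det) · [[d, -b], [-b, a]] = [[0.8506, -0.2338],
 [-0.2338, 0.1558]].

Step 4 — quadratic form (x̄ - mu_0)^T · S^{-1} · (x̄ - mu_0):
  S^{-1} · (x̄ - mu_0) = (-2.026, 0.3506),
  (x̄ - mu_0)^T · [...] = (-3)·(-2.026) + (-2.25)·(0.3506) = 5.289.

Step 5 — scale by n: T² = 4 · 5.289 = 21.1558.

T² ≈ 21.1558


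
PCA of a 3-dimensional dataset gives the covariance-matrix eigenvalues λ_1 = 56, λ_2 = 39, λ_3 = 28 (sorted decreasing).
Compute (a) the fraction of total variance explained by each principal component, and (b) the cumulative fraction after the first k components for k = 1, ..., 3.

Step 1 — total variance = trace(Sigma) = Σ λ_i = 56 + 39 + 28 = 123.

Step 2 — fraction explained by component i = λ_i / Σ λ:
  PC1: 56/123 = 0.4553
  PC2: 39/123 = 0.3171
  PC3: 28/123 = 0.2276

Step 3 — cumulative fraction after k components = (λ_1 + ... + λ_k) / Σ λ:
  k = 1: 56/123 = 0.4553
  k = 2: (56 + 39)/123 = 95/123 = 0.7724
  k = 3: (56 + 39 + 28)/123 = 123/123 = 1

Summary (fraction, with percent):

explained: PC1 0.4553 (45.53%), PC2 0.3171 (31.71%), PC3 0.2276 (22.76%);  cumulative: 0.4553, 0.7724, 1


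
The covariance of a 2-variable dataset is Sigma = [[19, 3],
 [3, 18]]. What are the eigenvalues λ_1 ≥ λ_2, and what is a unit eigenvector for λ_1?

Step 1 — characteristic polynomial of 2×2 Sigma:
  det(Sigma - λI) = λ² - trace · λ + det = 0.
  trace = 19 + 18 = 37, det = 19·18 - (3)² = 333.
Step 2 — discriminant:
  Δ = trace² - 4·det = 1369 - 1332 = 37.
Step 3 — eigenvalues:
  λ = (trace ± √Δ)/2 = (37 ± 6.0828)/2,
  λ_1 = 21.5414,  λ_2 = 15.4586.

Step 4 — unit eigenvector for λ_1: solve (Sigma - λ_1 I)v = 0. First row:
  (19 - 21.5414)·v_x + (3)·v_y = 0, i.e. (-2.5414)·v_x + (3)·v_y = 0,
  so v ∝ (b, λ_1 - a) = (3, 2.5414) = u.
  ||u|| = √((3)² + (2.5414)²) = √(15.4586) ≈ 3.9317,
  v_1 = u/||u|| ≈ (0.763, 0.6464) (||v_1|| = 1).

λ_1 = 21.5414,  λ_2 = 15.4586;  v_1 ≈ (0.763, 0.6464)


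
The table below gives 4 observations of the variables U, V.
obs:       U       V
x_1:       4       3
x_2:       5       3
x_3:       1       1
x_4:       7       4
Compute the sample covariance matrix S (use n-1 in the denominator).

Step 1 — column means:
  mean(U) = (4 + 5 + 1 + 7) / 4 = 17/4 = 4.25
  mean(V) = (3 + 3 + 1 + 4) / 4 = 11/4 = 2.75

Step 2 — sample covariance S[i,j] = (1/(n-1)) · Σ_k (x_{k,i} - mean_i) · (x_{k,j} - mean_j), with n-1 = 3.
  S[U,U] = ((-0.25)·(-0.25) + (0.75)·(0.75) + (-3.25)·(-3.25) + (2.75)·(2.75)) / 3 = 18.75/3 = 6.25
  S[U,V] = ((-0.25)·(0.25) + (0.75)·(0.25) + (-3.25)·(-1.75) + (2.75)·(1.25)) / 3 = 9.25/3 = 3.0833
  S[V,V] = ((0.25)·(0.25) + (0.25)·(0.25) + (-1.75)·(-1.75) + (1.25)·(1.25)) / 3 = 4.75/3 = 1.5833

S is symmetric (S[j,i] = S[i,j]). Assembling:

S = [[6.25, 3.0833],
 [3.0833, 1.5833]]


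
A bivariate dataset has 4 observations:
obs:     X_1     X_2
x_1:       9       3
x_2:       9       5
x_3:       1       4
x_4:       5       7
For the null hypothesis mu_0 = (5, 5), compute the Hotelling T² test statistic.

Step 1 — sample mean vector:
  mean(X_1) = (9 + 9 + 1 + 5) / 4 = 24/4 = 6
  mean(X_2) = (3 + 5 + 4 + 7) / 4 = 19/4 = 4.75
  x̄ = (6, 4.75),  deviation x̄ - mu_0 = (6, 4.75) - (5, 5) = (1, -0.25).

Step 2 — sample covariance matrix, S[i,j] = (1/(n-1)) · Σ_k (x_{k,i} - mean_i) · (x_{k,j} - mean_j), divisor n-1 = 3:
  S[X_1,X_1] = ((3)·(3) + (3)·(3) + (-5)·(-5) + (-1)·(-1)) / 3 = 44/3 = 14.6667
  S[X_1,X_2] = ((3)·(-1.75) + (3)·(0.25) + (-5)·(-0.75) + (-1)·(2.25)) / 3 = -3/3 = -1
  S[X_2,X_2] = ((-1.75)·(-1.75) + (0.25)·(0.25) + (-0.75)·(-0.75) + (2.25)·(2.25)) / 3 = 8.75/3 = 2.9167
  S = [[14.6667, -1],
 [-1, 2.9167]].

Step 3 — invert S. det(S) = 14.6667·2.9167 - (-1)² = 41.7778.
  S^{-1} = (1/det) · [[d, -b], [-b, a]] = [[0.0698, 0.0239],
 [0.0239, 0.3511]].

Step 4 — quadratic form (x̄ - mu_0)^T · S^{-1} · (x̄ - mu_0):
  S^{-1} · (x̄ - mu_0) = (0.0638, -0.0638),
  (x̄ - mu_0)^T · [...] = (1)·(0.0638) + (-0.25)·(-0.0638) = 0.0798.

Step 5 — scale by n: T² = 4 · 0.0798 = 0.3191.

T² ≈ 0.3191


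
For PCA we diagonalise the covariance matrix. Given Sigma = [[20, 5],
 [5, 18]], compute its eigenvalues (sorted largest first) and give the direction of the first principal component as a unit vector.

Step 1 — characteristic polynomial of 2×2 Sigma:
  det(Sigma - λI) = λ² - trace · λ + det = 0.
  trace = 20 + 18 = 38, det = 20·18 - (5)² = 335.
Step 2 — discriminant:
  Δ = trace² - 4·det = 1444 - 1340 = 104.
Step 3 — eigenvalues:
  λ = (trace ± √Δ)/2 = (38 ± 10.198)/2,
  λ_1 = 24.099,  λ_2 = 13.901.

Step 4 — unit eigenvector for λ_1: solve (Sigma - λ_1 I)v = 0. First row:
  (20 - 24.099)·v_x + (5)·v_y = 0, i.e. (-4.099)·v_x + (5)·v_y = 0,
  so v ∝ (b, λ_1 - a) = (5, 4.099) = u.
  ||u|| = √((5)² + (4.099)²) = √(41.802) ≈ 6.4654,
  v_1 = u/||u|| ≈ (0.7733, 0.634) (||v_1|| = 1).

λ_1 = 24.099,  λ_2 = 13.901;  v_1 ≈ (0.7733, 0.634)


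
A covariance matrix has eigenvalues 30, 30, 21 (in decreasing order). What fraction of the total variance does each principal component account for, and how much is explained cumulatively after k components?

Step 1 — total variance = trace(Sigma) = Σ λ_i = 30 + 30 + 21 = 81.

Step 2 — fraction explained by component i = λ_i / Σ λ:
  PC1: 30/81 = 0.3704
  PC2: 30/81 = 0.3704
  PC3: 21/81 = 0.2593

Step 3 — cumulative fraction after k components = (λ_1 + ... + λ_k) / Σ λ:
  k = 1: 30/81 = 0.3704
  k = 2: (30 + 30)/81 = 60/81 = 0.7407
  k = 3: (30 + 30 + 21)/81 = 81/81 = 1

Summary (fraction, with percent):

explained: PC1 0.3704 (37.04%), PC2 0.3704 (37.04%), PC3 0.2593 (25.93%);  cumulative: 0.3704, 0.7407, 1


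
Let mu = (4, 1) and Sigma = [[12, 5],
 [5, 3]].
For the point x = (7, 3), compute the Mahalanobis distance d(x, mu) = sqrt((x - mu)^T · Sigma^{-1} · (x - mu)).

Step 1 — centre the observation: (x - mu) = (3, 2).

Step 2 — invert Sigma. det(Sigma) = 12·3 - (5)² = 11.
  Sigma^{-1} = (1/det) · [[d, -b], [-b, a]] = [[0.2727, -0.4545],
 [-0.4545, 1.0909]].

Step 3 — form the quadratic (x - mu)^T · Sigma^{-1} · (x - mu):
  Sigma^{-1} · (x - mu) = (-0.0909, 0.8182).
  (x - mu)^T · [Sigma^{-1} · (x - mu)] = (3)·(-0.0909) + (2)·(0.8182) = 1.3636.

Step 4 — take square root: d = √(1.3636) ≈ 1.1677.

d(x, mu) = √(1.3636) ≈ 1.1677


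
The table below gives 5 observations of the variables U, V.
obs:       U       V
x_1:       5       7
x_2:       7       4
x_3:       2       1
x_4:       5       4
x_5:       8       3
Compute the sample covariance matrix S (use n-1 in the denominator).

Step 1 — column means:
  mean(U) = (5 + 7 + 2 + 5 + 8) / 5 = 27/5 = 5.4
  mean(V) = (7 + 4 + 1 + 4 + 3) / 5 = 19/5 = 3.8

Step 2 — sample covariance S[i,j] = (1/(n-1)) · Σ_k (x_{k,i} - mean_i) · (x_{k,j} - mean_j), with n-1 = 4.
  S[U,U] = ((-0.4)·(-0.4) + (1.6)·(1.6) + (-3.4)·(-3.4) + (-0.4)·(-0.4) + (2.6)·(2.6)) / 4 = 21.2/4 = 5.3
  S[U,V] = ((-0.4)·(3.2) + (1.6)·(0.2) + (-3.4)·(-2.8) + (-0.4)·(0.2) + (2.6)·(-0.8)) / 4 = 6.4/4 = 1.6
  S[V,V] = ((3.2)·(3.2) + (0.2)·(0.2) + (-2.8)·(-2.8) + (0.2)·(0.2) + (-0.8)·(-0.8)) / 4 = 18.8/4 = 4.7

S is symmetric (S[j,i] = S[i,j]). Assembling:

S = [[5.3, 1.6],
 [1.6, 4.7]]


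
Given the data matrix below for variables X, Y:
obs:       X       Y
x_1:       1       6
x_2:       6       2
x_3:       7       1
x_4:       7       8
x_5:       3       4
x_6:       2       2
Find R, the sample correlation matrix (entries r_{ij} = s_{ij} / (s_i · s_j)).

Step 1 — column means:
  mean(X) = (1 + 6 + 7 + 7 + 3 + 2) / 6 = 26/6 = 4.3333
  mean(Y) = (6 + 2 + 1 + 8 + 4 + 2) / 6 = 23/6 = 3.8333

Step 2 — sample variances and covariances s[i,j] = (1/(n-1)) · Σ_k (x_{k,i} - mean_i) · (x_{k,j} - mean_j), with n-1 = 5:
  s[X,X] = ((-3.3333)·(-3.3333) + (1.6667)·(1.6667) + (2.6667)·(2.6667) + (2.6667)·(2.6667) + (-1.3333)·(-1.3333) + (-2.3333)·(-2.3333)) / 5 = 35.3333/5 = 7.0667
  s[X,Y] = ((-3.3333)·(2.1667) + (1.6667)·(-1.8333) + (2.6667)·(-2.8333) + (2.6667)·(4.1667) + (-1.3333)·(0.1667) + (-2.3333)·(-1.8333)) / 5 = -2.6667/5 = -0.5333
  s[Y,Y] = ((2.1667)·(2.1667) + (-1.8333)·(-1.8333) + (-2.8333)·(-2.8333) + (4.1667)·(4.1667) + (0.1667)·(0.1667) + (-1.8333)·(-1.8333)) / 5 = 36.8333/5 = 7.3667
  Sample standard deviations s_i = √(s[i,i]):
  s(X) = √(7.0667) = 2.6583
  s(Y) = √(7.3667) = 2.7142

Step 3 — r_{ij} = s_{ij} / (s_i · s_j):
  r[X,X] = 1 (diagonal).
  r[X,Y] = -0.5333 / (2.6583 · 2.7142) = -0.5333 / 7.2151 = -0.0739
  r[Y,Y] = 1 (diagonal).

R is symmetric with unit diagonal. Assembling:

R = [[1, -0.0739],
 [-0.0739, 1]]


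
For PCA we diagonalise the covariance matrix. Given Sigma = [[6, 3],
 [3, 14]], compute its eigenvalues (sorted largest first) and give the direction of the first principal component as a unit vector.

Step 1 — characteristic polynomial of 2×2 Sigma:
  det(Sigma - λI) = λ² - trace · λ + det = 0.
  trace = 6 + 14 = 20, det = 6·14 - (3)² = 75.
Step 2 — discriminant:
  Δ = trace² - 4·det = 400 - 300 = 100.
Step 3 — eigenvalues:
  λ = (trace ± √Δ)/2 = (20 ± 10)/2,
  λ_1 = 15,  λ_2 = 5.

Step 4 — unit eigenvector for λ_1: solve (Sigma - λ_1 I)v = 0. First row:
  (6 - 15)·v_x + (3)·v_y = 0, i.e. (-9)·v_x + (3)·v_y = 0,
  so v ∝ (b, λ_1 - a) = (3, 9) = u.
  ||u|| = √((3)² + (9)²) = √(90) ≈ 9.4868,
  v_1 = u/||u|| ≈ (0.3162, 0.9487) (||v_1|| = 1).

λ_1 = 15,  λ_2 = 5;  v_1 ≈ (0.3162, 0.9487)


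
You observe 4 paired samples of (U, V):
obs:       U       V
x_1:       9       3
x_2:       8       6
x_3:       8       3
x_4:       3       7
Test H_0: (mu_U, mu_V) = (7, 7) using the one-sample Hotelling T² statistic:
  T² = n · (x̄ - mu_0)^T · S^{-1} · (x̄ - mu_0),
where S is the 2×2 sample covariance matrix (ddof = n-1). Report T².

Step 1 — sample mean vector:
  mean(U) = (9 + 8 + 8 + 3) / 4 = 28/4 = 7
  mean(V) = (3 + 6 + 3 + 7) / 4 = 19/4 = 4.75
  x̄ = (7, 4.75),  deviation x̄ - mu_0 = (7, 4.75) - (7, 7) = (0, -2.25).

Step 2 — sample covariance matrix, S[i,j] = (1/(n-1)) · Σ_k (x_{k,i} - mean_i) · (x_{k,j} - mean_j), divisor n-1 = 3:
  S[U,U] = ((2)·(2) + (1)·(1) + (1)·(1) + (-4)·(-4)) / 3 = 22/3 = 7.3333
  S[U,V] = ((2)·(-1.75) + (1)·(1.25) + (1)·(-1.75) + (-4)·(2.25)) / 3 = -13/3 = -4.3333
  S[V,V] = ((-1.75)·(-1.75) + (1.25)·(1.25) + (-1.75)·(-1.75) + (2.25)·(2.25)) / 3 = 12.75/3 = 4.25
  S = [[7.3333, -4.3333],
 [-4.3333, 4.25]].

Step 3 — invert S. det(S) = 7.3333·4.25 - (-4.3333)² = 12.3889.
  S^{-1} = (1/det) · [[d, -b], [-b, a]] = [[0.343, 0.3498],
 [0.3498, 0.5919]].

Step 4 — quadratic form (x̄ - mu_0)^T · S^{-1} · (x̄ - mu_0):
  S^{-1} · (x̄ - mu_0) = (-0.787, -1.3318),
  (x̄ - mu_0)^T · [...] = (0)·(-0.787) + (-2.25)·(-1.3318) = 2.9966.

Step 5 — scale by n: T² = 4 · 2.9966 = 11.9865.

T² ≈ 11.9865


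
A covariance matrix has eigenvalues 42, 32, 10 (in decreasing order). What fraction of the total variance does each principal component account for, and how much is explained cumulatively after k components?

Step 1 — total variance = trace(Sigma) = Σ λ_i = 42 + 32 + 10 = 84.

Step 2 — fraction explained by component i = λ_i / Σ λ:
  PC1: 42/84 = 0.5
  PC2: 32/84 = 0.381
  PC3: 10/84 = 0.119

Step 3 — cumulative fraction after k components = (λ_1 + ... + λ_k) / Σ λ:
  k = 1: 42/84 = 0.5
  k = 2: (42 + 32)/84 = 74/84 = 0.881
  k = 3: (42 + 32 + 10)/84 = 84/84 = 1

Summary (fraction, with percent):

explained: PC1 0.5 (50%), PC2 0.381 (38.1%), PC3 0.119 (11.9%);  cumulative: 0.5, 0.881, 1


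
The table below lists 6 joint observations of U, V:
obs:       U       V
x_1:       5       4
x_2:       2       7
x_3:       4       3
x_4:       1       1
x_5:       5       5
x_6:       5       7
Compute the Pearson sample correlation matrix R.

Step 1 — column means:
  mean(U) = (5 + 2 + 4 + 1 + 5 + 5) / 6 = 22/6 = 3.6667
  mean(V) = (4 + 7 + 3 + 1 + 5 + 7) / 6 = 27/6 = 4.5

Step 2 — sample variances and covariances s[i,j] = (1/(n-1)) · Σ_k (x_{k,i} - mean_i) · (x_{k,j} - mean_j), with n-1 = 5:
  s[U,U] = ((1.3333)·(1.3333) + (-1.6667)·(-1.6667) + (0.3333)·(0.3333) + (-2.6667)·(-2.6667) + (1.3333)·(1.3333) + (1.3333)·(1.3333)) / 5 = 15.3333/5 = 3.0667
  s[U,V] = ((1.3333)·(-0.5) + (-1.6667)·(2.5) + (0.3333)·(-1.5) + (-2.6667)·(-3.5) + (1.3333)·(0.5) + (1.3333)·(2.5)) / 5 = 8/5 = 1.6
  s[V,V] = ((-0.5)·(-0.5) + (2.5)·(2.5) + (-1.5)·(-1.5) + (-3.5)·(-3.5) + (0.5)·(0.5) + (2.5)·(2.5)) / 5 = 27.5/5 = 5.5
  Sample standard deviations s_i = √(s[i,i]):
  s(U) = √(3.0667) = 1.7512
  s(V) = √(5.5) = 2.3452

Step 3 — r_{ij} = s_{ij} / (s_i · s_j):
  r[U,U] = 1 (diagonal).
  r[U,V] = 1.6 / (1.7512 · 2.3452) = 1.6 / 4.1069 = 0.3896
  r[V,V] = 1 (diagonal).

R is symmetric with unit diagonal. Assembling:

R = [[1, 0.3896],
 [0.3896, 1]]


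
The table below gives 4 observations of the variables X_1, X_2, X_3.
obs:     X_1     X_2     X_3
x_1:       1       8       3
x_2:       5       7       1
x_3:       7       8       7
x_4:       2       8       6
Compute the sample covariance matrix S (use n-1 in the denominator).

Step 1 — column means:
  mean(X_1) = (1 + 5 + 7 + 2) / 4 = 15/4 = 3.75
  mean(X_2) = (8 + 7 + 8 + 8) / 4 = 31/4 = 7.75
  mean(X_3) = (3 + 1 + 7 + 6) / 4 = 17/4 = 4.25

Step 2 — sample covariance S[i,j] = (1/(n-1)) · Σ_k (x_{k,i} - mean_i) · (x_{k,j} - mean_j), with n-1 = 3.
  S[X_1,X_1] = ((-2.75)·(-2.75) + (1.25)·(1.25) + (3.25)·(3.25) + (-1.75)·(-1.75)) / 3 = 22.75/3 = 7.5833
  S[X_1,X_2] = ((-2.75)·(0.25) + (1.25)·(-0.75) + (3.25)·(0.25) + (-1.75)·(0.25)) / 3 = -1.25/3 = -0.4167
  S[X_1,X_3] = ((-2.75)·(-1.25) + (1.25)·(-3.25) + (3.25)·(2.75) + (-1.75)·(1.75)) / 3 = 5.25/3 = 1.75
  S[X_2,X_2] = ((0.25)·(0.25) + (-0.75)·(-0.75) + (0.25)·(0.25) + (0.25)·(0.25)) / 3 = 0.75/3 = 0.25
  S[X_2,X_3] = ((0.25)·(-1.25) + (-0.75)·(-3.25) + (0.25)·(2.75) + (0.25)·(1.75)) / 3 = 3.25/3 = 1.0833
  S[X_3,X_3] = ((-1.25)·(-1.25) + (-3.25)·(-3.25) + (2.75)·(2.75) + (1.75)·(1.75)) / 3 = 22.75/3 = 7.5833

S is symmetric (S[j,i] = S[i,j]). Assembling:

S = [[7.5833, -0.4167, 1.75],
 [-0.4167, 0.25, 1.0833],
 [1.75, 1.0833, 7.5833]]


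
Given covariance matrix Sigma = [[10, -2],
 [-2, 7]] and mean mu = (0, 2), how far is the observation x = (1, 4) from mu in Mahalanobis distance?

Step 1 — centre the observation: (x - mu) = (1, 2).

Step 2 — invert Sigma. det(Sigma) = 10·7 - (-2)² = 66.
  Sigma^{-1} = (1/det) · [[d, -b], [-b, a]] = [[0.1061, 0.0303],
 [0.0303, 0.1515]].

Step 3 — form the quadratic (x - mu)^T · Sigma^{-1} · (x - mu):
  Sigma^{-1} · (x - mu) = (0.1667, 0.3333).
  (x - mu)^T · [Sigma^{-1} · (x - mu)] = (1)·(0.1667) + (2)·(0.3333) = 0.8333.

Step 4 — take square root: d = √(0.8333) ≈ 0.9129.

d(x, mu) = √(0.8333) ≈ 0.9129


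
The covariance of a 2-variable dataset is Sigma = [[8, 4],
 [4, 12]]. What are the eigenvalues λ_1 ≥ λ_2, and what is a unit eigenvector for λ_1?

Step 1 — characteristic polynomial of 2×2 Sigma:
  det(Sigma - λI) = λ² - trace · λ + det = 0.
  trace = 8 + 12 = 20, det = 8·12 - (4)² = 80.
Step 2 — discriminant:
  Δ = trace² - 4·det = 400 - 320 = 80.
Step 3 — eigenvalues:
  λ = (trace ± √Δ)/2 = (20 ± 8.9443)/2,
  λ_1 = 14.4721,  λ_2 = 5.5279.

Step 4 — unit eigenvector for λ_1: solve (Sigma - λ_1 I)v = 0. First row:
  (8 - 14.4721)·v_x + (4)·v_y = 0, i.e. (-6.4721)·v_x + (4)·v_y = 0,
  so v ∝ (b, λ_1 - a) = (4, 6.4721) = u.
  ||u|| = √((4)² + (6.4721)²) = √(57.8885) ≈ 7.6085,
  v_1 = u/||u|| ≈ (0.5257, 0.8507) (||v_1|| = 1).

λ_1 = 14.4721,  λ_2 = 5.5279;  v_1 ≈ (0.5257, 0.8507)


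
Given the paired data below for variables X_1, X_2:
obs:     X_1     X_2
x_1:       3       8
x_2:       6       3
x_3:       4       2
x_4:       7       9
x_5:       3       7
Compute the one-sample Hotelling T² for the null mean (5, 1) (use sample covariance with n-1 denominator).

Step 1 — sample mean vector:
  mean(X_1) = (3 + 6 + 4 + 7 + 3) / 5 = 23/5 = 4.6
  mean(X_2) = (8 + 3 + 2 + 9 + 7) / 5 = 29/5 = 5.8
  x̄ = (4.6, 5.8),  deviation x̄ - mu_0 = (4.6, 5.8) - (5, 1) = (-0.4, 4.8).

Step 2 — sample covariance matrix, S[i,j] = (1/(n-1)) · Σ_k (x_{k,i} - mean_i) · (x_{k,j} - mean_j), divisor n-1 = 4:
  S[X_1,X_1] = ((-1.6)·(-1.6) + (1.4)·(1.4) + (-0.6)·(-0.6) + (2.4)·(2.4) + (-1.6)·(-1.6)) / 4 = 13.2/4 = 3.3
  S[X_1,X_2] = ((-1.6)·(2.2) + (1.4)·(-2.8) + (-0.6)·(-3.8) + (2.4)·(3.2) + (-1.6)·(1.2)) / 4 = 0.6/4 = 0.15
  S[X_2,X_2] = ((2.2)·(2.2) + (-2.8)·(-2.8) + (-3.8)·(-3.8) + (3.2)·(3.2) + (1.2)·(1.2)) / 4 = 38.8/4 = 9.7
  S = [[3.3, 0.15],
 [0.15, 9.7]].

Step 3 — invert S. det(S) = 3.3·9.7 - (0.15)² = 31.9875.
  S^{-1} = (1/det) · [[d, -b], [-b, a]] = [[0.3032, -0.0047],
 [-0.0047, 0.1032]].

Step 4 — quadratic form (x̄ - mu_0)^T · S^{-1} · (x̄ - mu_0):
  S^{-1} · (x̄ - mu_0) = (-0.1438, 0.4971),
  (x̄ - mu_0)^T · [...] = (-0.4)·(-0.1438) + (4.8)·(0.4971) = 2.4435.

Step 5 — scale by n: T² = 5 · 2.4435 = 12.2173.

T² ≈ 12.2173


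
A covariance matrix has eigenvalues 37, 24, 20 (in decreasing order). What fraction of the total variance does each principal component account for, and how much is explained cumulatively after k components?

Step 1 — total variance = trace(Sigma) = Σ λ_i = 37 + 24 + 20 = 81.

Step 2 — fraction explained by component i = λ_i / Σ λ:
  PC1: 37/81 = 0.4568
  PC2: 24/81 = 0.2963
  PC3: 20/81 = 0.2469

Step 3 — cumulative fraction after k components = (λ_1 + ... + λ_k) / Σ λ:
  k = 1: 37/81 = 0.4568
  k = 2: (37 + 24)/81 = 61/81 = 0.7531
  k = 3: (37 + 24 + 20)/81 = 81/81 = 1

Summary (fraction, with percent):

explained: PC1 0.4568 (45.68%), PC2 0.2963 (29.63%), PC3 0.2469 (24.69%);  cumulative: 0.4568, 0.7531, 1
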